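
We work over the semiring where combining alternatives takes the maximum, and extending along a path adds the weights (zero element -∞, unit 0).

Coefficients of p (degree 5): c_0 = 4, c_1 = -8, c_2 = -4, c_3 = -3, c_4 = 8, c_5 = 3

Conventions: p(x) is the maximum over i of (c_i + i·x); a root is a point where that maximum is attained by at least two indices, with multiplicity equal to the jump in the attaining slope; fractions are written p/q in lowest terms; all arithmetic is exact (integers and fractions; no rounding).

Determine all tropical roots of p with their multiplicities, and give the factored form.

hull edge (i=0, c=4) to (i=4, c=8): slope 1, span 4
hull edge (i=4, c=8) to (i=5, c=3): slope -5, span 1
Factored form: p(x) = 3 ⊗ (x ⊕ (-1)) ⊗ (x ⊕ (-1)) ⊗ (x ⊕ (-1)) ⊗ (x ⊕ (-1)) ⊗ (x ⊕ 5)
Answer: roots = -1 (mult 4), 5 (mult 1)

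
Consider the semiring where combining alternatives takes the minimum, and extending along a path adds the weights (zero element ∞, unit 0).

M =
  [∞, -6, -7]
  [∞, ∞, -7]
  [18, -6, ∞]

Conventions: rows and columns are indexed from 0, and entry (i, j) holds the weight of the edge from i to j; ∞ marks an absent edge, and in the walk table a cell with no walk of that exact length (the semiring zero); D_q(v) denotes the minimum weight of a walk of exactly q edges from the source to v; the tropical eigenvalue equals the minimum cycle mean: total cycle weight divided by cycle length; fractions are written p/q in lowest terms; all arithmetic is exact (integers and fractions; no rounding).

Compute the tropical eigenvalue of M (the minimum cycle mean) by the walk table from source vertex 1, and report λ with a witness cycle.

q=0: [∞, 0, ∞]
q=1: [∞, ∞, -7]
q=2: [11, -13, ∞]
q=3: [∞, 5, -20]
Optimal cycle mean attained by: cycle 1->2->1, total (-7) + (-6), length 2.
Answer: λ = -13/2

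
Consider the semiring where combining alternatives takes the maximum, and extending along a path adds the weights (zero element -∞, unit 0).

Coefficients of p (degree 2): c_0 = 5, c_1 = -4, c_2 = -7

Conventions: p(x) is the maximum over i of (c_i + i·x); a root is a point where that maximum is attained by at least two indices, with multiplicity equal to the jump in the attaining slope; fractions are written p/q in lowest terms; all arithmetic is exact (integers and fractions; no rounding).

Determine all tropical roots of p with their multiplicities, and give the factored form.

hull edge (i=0, c=5) to (i=2, c=-7): slope -6, span 2
Factored form: p(x) = -7 ⊗ (x ⊕ 6) ⊗ (x ⊕ 6)
Answer: roots = 6 (mult 2)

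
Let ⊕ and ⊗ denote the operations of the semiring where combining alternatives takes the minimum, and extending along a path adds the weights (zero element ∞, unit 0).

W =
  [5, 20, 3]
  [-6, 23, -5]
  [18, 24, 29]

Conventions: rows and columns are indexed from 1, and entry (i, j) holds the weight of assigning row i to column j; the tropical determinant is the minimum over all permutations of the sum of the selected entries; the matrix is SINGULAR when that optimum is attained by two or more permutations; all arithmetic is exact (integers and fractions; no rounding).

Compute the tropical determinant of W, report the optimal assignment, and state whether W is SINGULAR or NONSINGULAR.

σ = (1, 2, 3): 5 + 23 + 29 = 57
σ = (1, 3, 2): 5 + (-5) + 24 = 24
σ = (2, 1, 3): 20 + (-6) + 29 = 43
σ = (2, 3, 1): 20 + (-5) + 18 = 33
σ = (3, 1, 2): 3 + (-6) + 24 = 21
σ = (3, 2, 1): 3 + 23 + 18 = 44
Optimal value attained by: σ = (3, 1, 2).
Answer: det⊕(W) = 21; verdict: NONSINGULAR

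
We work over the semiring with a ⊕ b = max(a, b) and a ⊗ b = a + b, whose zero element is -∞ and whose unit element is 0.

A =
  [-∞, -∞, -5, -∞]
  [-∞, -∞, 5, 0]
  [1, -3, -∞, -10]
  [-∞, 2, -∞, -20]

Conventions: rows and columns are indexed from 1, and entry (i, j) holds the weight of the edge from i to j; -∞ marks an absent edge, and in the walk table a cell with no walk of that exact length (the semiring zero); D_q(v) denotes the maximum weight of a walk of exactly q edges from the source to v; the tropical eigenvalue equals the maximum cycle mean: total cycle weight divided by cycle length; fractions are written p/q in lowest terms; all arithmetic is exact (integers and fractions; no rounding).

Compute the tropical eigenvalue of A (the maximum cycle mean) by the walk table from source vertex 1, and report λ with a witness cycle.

q=0: [0, -∞, -∞, -∞]
q=1: [-∞, -∞, -5, -∞]
q=2: [-4, -8, -∞, -15]
q=3: [-∞, -13, -3, -8]
q=4: [-2, -6, -8, -13]
Optimal cycle mean attained by: cycle 2->3->2, total 5 + (-3), length 2.
Answer: λ = 1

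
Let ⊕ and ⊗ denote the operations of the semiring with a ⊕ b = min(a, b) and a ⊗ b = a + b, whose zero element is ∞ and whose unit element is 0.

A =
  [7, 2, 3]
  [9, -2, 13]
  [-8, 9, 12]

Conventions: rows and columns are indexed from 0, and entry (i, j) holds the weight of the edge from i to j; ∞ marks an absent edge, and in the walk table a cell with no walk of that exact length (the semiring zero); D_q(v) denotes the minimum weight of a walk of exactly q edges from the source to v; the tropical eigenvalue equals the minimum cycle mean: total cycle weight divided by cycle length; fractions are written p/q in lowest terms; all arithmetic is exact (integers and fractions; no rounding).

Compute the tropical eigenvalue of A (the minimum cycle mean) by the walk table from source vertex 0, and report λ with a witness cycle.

q=0: [0, ∞, ∞]
q=1: [7, 2, 3]
q=2: [-5, 0, 10]
q=3: [2, -3, -2]
Optimal cycle mean attained by: cycle 0->2->0, total 3 + (-8), length 2.
Answer: λ = -5/2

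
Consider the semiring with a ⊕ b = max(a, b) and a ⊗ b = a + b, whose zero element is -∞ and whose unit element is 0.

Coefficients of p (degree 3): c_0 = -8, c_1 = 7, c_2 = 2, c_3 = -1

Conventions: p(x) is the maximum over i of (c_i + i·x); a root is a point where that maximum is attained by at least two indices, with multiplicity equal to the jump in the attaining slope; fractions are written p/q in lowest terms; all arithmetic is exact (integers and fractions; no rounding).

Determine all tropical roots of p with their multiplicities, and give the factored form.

hull edge (i=0, c=-8) to (i=1, c=7): slope 15, span 1
hull edge (i=1, c=7) to (i=3, c=-1): slope -4, span 2
Factored form: p(x) = -1 ⊗ (x ⊕ (-15)) ⊗ (x ⊕ 4) ⊗ (x ⊕ 4)
Answer: roots = -15 (mult 1), 4 (mult 2)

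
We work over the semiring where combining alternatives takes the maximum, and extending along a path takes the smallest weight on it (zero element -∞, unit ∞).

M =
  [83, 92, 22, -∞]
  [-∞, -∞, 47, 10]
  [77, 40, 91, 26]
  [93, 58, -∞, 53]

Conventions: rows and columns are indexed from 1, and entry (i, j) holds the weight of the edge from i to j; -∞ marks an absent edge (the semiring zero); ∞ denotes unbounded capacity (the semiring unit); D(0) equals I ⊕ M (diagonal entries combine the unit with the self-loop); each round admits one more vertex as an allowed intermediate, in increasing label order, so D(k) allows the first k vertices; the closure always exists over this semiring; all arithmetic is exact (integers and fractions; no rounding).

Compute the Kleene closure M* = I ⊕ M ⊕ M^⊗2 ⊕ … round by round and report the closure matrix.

D(0):
  [∞, 92, 22, -∞]
  [-∞, ∞, 47, 10]
  [77, 40, ∞, 26]
  [93, 58, -∞, ∞]
D(1):
  [∞, 92, 22, -∞]
  [-∞, ∞, 47, 10]
  [77, 77, ∞, 26]
  [93, 92, 22, ∞]
D(2):
  [∞, 92, 47, 10]
  [-∞, ∞, 47, 10]
  [77, 77, ∞, 26]
  [93, 92, 47, ∞]
D(3):
  [∞, 92, 47, 26]
  [47, ∞, 47, 26]
  [77, 77, ∞, 26]
  [93, 92, 47, ∞]
D(4):
  [∞, 92, 47, 26]
  [47, ∞, 47, 26]
  [77, 77, ∞, 26]
  [93, 92, 47, ∞]
Answer: M* = [[∞, 92, 47, 26], [47, ∞, 47, 26], [77, 77, ∞, 26], [93, 92, 47, ∞]]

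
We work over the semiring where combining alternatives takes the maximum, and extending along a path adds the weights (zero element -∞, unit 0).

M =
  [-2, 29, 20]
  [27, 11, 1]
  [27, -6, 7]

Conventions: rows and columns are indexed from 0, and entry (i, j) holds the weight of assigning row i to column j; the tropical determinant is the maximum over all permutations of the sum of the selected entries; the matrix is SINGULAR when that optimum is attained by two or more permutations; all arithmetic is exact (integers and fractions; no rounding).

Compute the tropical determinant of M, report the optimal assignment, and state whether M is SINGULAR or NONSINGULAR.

σ = (0, 1, 2): (-2) + 11 + 7 = 16
σ = (0, 2, 1): (-2) + 1 + (-6) = -7
σ = (1, 0, 2): 29 + 27 + 7 = 63
σ = (1, 2, 0): 29 + 1 + 27 = 57
σ = (2, 0, 1): 20 + 27 + (-6) = 41
σ = (2, 1, 0): 20 + 11 + 27 = 58
Optimal value attained by: σ = (1, 0, 2).
Answer: det⊕(M) = 63; verdict: NONSINGULAR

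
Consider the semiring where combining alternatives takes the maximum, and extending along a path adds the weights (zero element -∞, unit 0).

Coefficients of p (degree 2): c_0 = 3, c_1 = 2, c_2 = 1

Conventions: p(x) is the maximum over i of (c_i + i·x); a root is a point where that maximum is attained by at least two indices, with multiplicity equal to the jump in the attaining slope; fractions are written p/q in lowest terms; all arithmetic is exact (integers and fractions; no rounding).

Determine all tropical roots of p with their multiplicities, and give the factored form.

hull edge (i=0, c=3) to (i=2, c=1): slope -1, span 2
Factored form: p(x) = 1 ⊗ (x ⊕ 1) ⊗ (x ⊕ 1)
Answer: roots = 1 (mult 2)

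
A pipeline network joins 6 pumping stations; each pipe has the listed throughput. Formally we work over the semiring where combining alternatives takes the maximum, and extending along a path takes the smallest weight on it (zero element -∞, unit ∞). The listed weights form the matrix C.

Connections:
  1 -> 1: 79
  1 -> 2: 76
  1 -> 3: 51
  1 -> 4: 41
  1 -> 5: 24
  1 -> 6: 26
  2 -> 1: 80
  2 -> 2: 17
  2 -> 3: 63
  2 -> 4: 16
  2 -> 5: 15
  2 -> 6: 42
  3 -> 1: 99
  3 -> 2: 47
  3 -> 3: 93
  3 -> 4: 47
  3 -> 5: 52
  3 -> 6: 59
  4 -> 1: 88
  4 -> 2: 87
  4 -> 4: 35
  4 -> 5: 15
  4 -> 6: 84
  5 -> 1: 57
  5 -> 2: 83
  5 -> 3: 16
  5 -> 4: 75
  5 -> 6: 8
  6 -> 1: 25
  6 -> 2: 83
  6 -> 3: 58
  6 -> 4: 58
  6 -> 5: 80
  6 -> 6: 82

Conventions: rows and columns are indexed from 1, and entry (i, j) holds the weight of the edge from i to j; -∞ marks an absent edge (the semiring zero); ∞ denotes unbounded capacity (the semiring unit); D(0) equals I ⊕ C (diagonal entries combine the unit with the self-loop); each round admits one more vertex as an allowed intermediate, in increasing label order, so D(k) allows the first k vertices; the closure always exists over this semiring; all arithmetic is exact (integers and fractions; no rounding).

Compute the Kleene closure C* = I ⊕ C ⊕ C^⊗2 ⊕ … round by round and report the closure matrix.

D(0):
  [∞, 76, 51, 41, 24, 26]
  [80, ∞, 63, 16, 15, 42]
  [99, 47, ∞, 47, 52, 59]
  [88, 87, -∞, ∞, 15, 84]
  [57, 83, 16, 75, ∞, 8]
  [25, 83, 58, 58, 80, ∞]
D(1):
  [∞, 76, 51, 41, 24, 26]
  [80, ∞, 63, 41, 24, 42]
  [99, 76, ∞, 47, 52, 59]
  [88, 87, 51, ∞, 24, 84]
  [57, 83, 51, 75, ∞, 26]
  [25, 83, 58, 58, 80, ∞]
D(2):
  [∞, 76, 63, 41, 24, 42]
  [80, ∞, 63, 41, 24, 42]
  [99, 76, ∞, 47, 52, 59]
  [88, 87, 63, ∞, 24, 84]
  [80, 83, 63, 75, ∞, 42]
  [80, 83, 63, 58, 80, ∞]
D(3):
  [∞, 76, 63, 47, 52, 59]
  [80, ∞, 63, 47, 52, 59]
  [99, 76, ∞, 47, 52, 59]
  [88, 87, 63, ∞, 52, 84]
  [80, 83, 63, 75, ∞, 59]
  [80, 83, 63, 58, 80, ∞]
D(4):
  [∞, 76, 63, 47, 52, 59]
  [80, ∞, 63, 47, 52, 59]
  [99, 76, ∞, 47, 52, 59]
  [88, 87, 63, ∞, 52, 84]
  [80, 83, 63, 75, ∞, 75]
  [80, 83, 63, 58, 80, ∞]
D(5):
  [∞, 76, 63, 52, 52, 59]
  [80, ∞, 63, 52, 52, 59]
  [99, 76, ∞, 52, 52, 59]
  [88, 87, 63, ∞, 52, 84]
  [80, 83, 63, 75, ∞, 75]
  [80, 83, 63, 75, 80, ∞]
D(6):
  [∞, 76, 63, 59, 59, 59]
  [80, ∞, 63, 59, 59, 59]
  [99, 76, ∞, 59, 59, 59]
  [88, 87, 63, ∞, 80, 84]
  [80, 83, 63, 75, ∞, 75]
  [80, 83, 63, 75, 80, ∞]
Answer: C* = [[∞, 76, 63, 59, 59, 59], [80, ∞, 63, 59, 59, 59], [99, 76, ∞, 59, 59, 59], [88, 87, 63, ∞, 80, 84], [80, 83, 63, 75, ∞, 75], [80, 83, 63, 75, 80, ∞]]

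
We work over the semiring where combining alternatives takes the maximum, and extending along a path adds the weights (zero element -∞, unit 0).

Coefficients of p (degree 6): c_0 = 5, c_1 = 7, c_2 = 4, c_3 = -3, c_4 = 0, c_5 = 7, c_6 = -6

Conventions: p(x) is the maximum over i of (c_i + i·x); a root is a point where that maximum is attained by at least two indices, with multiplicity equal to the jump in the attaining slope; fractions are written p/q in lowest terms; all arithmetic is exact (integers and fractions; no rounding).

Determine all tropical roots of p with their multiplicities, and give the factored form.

hull edge (i=0, c=5) to (i=1, c=7): slope 2, span 1
hull edge (i=1, c=7) to (i=5, c=7): slope 0, span 4
hull edge (i=5, c=7) to (i=6, c=-6): slope -13, span 1
Factored form: p(x) = -6 ⊗ (x ⊕ (-2)) ⊗ (x ⊕ 0) ⊗ (x ⊕ 0) ⊗ (x ⊕ 0) ⊗ (x ⊕ 0) ⊗ (x ⊕ 13)
Answer: roots = -2 (mult 1), 0 (mult 4), 13 (mult 1)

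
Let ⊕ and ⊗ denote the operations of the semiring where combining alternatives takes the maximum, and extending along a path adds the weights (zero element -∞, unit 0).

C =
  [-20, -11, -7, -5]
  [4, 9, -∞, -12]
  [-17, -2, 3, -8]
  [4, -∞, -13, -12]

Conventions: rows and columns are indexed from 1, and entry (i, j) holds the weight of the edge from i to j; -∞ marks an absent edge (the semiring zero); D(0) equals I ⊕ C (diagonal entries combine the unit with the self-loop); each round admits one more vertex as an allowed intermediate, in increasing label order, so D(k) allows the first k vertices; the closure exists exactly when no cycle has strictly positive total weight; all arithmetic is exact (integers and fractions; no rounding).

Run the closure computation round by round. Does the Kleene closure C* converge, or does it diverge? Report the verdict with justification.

Detection: at round 0, diagonal entry (2, 2) turns strictly positive.
Key observation: the cycle 2->2 has total weight 9, which is strictly positive.
Answer: DIVERGES — positive cycle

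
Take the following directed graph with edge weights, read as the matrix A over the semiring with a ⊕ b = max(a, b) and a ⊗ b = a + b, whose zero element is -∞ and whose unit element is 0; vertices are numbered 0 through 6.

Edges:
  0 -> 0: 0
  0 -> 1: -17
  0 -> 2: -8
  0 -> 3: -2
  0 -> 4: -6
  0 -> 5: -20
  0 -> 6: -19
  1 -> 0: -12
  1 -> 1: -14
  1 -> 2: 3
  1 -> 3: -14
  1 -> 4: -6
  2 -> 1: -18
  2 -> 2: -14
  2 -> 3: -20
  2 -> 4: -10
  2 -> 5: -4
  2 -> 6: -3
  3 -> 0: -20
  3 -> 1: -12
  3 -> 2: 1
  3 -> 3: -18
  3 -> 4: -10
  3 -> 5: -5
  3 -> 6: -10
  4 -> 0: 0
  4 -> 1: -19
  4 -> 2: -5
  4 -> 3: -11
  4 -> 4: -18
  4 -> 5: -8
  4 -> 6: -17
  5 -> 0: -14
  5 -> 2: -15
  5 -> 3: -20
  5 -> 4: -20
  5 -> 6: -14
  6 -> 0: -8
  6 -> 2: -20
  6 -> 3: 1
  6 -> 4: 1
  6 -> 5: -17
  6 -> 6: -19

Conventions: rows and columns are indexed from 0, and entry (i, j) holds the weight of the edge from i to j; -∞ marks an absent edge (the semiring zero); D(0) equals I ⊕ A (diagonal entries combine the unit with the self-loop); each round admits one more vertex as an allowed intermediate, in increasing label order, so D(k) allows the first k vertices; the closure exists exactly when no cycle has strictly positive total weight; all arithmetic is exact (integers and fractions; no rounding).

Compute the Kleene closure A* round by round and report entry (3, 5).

D(0):
  [0, -17, -8, -2, -6, -20, -19]
  [-12, 0, 3, -14, -6, -∞, -∞]
  [-∞, -18, 0, -20, -10, -4, -3]
  [-20, -12, 1, 0, -10, -5, -10]
  [0, -19, -5, -11, 0, -8, -17]
  [-14, -∞, -15, -20, -20, 0, -14]
  [-8, -∞, -20, 1, 1, -17, 0]
D(1):
  [0, -17, -8, -2, -6, -20, -19]
  [-12, 0, 3, -14, -6, -32, -31]
  [-∞, -18, 0, -20, -10, -4, -3]
  [-20, -12, 1, 0, -10, -5, -10]
  [0, -17, -5, -2, 0, -8, -17]
  [-14, -31, -15, -16, -20, 0, -14]
  [-8, -25, -16, 1, 1, -17, 0]
D(2):
  [0, -17, -8, -2, -6, -20, -19]
  [-12, 0, 3, -14, -6, -32, -31]
  [-30, -18, 0, -20, -10, -4, -3]
  [-20, -12, 1, 0, -10, -5, -10]
  [0, -17, -5, -2, 0, -8, -17]
  [-14, -31, -15, -16, -20, 0, -14]
  [-8, -25, -16, 1, 1, -17, 0]
D(3):
  [0, -17, -8, -2, -6, -12, -11]
  [-12, 0, 3, -14, -6, -1, 0]
  [-30, -18, 0, -20, -10, -4, -3]
  [-20, -12, 1, 0, -9, -3, -2]
  [0, -17, -5, -2, 0, -8, -8]
  [-14, -31, -15, -16, -20, 0, -14]
  [-8, -25, -16, 1, 1, -17, 0]
D(4):
  [0, -14, -1, -2, -6, -5, -4]
  [-12, 0, 3, -14, -6, -1, 0]
  [-30, -18, 0, -20, -10, -4, -3]
  [-20, -12, 1, 0, -9, -3, -2]
  [0, -14, -1, -2, 0, -5, -4]
  [-14, -28, -15, -16, -20, 0, -14]
  [-8, -11, 2, 1, 1, -2, 0]
D(5):
  [0, -14, -1, -2, -6, -5, -4]
  [-6, 0, 3, -8, -6, -1, 0]
  [-10, -18, 0, -12, -10, -4, -3]
  [-9, -12, 1, 0, -9, -3, -2]
  [0, -14, -1, -2, 0, -5, -4]
  [-14, -28, -15, -16, -20, 0, -14]
  [1, -11, 2, 1, 1, -2, 0]
D(6):
  [0, -14, -1, -2, -6, -5, -4]
  [-6, 0, 3, -8, -6, -1, 0]
  [-10, -18, 0, -12, -10, -4, -3]
  [-9, -12, 1, 0, -9, -3, -2]
  [0, -14, -1, -2, 0, -5, -4]
  [-14, -28, -15, -16, -20, 0, -14]
  [1, -11, 2, 1, 1, -2, 0]
D(7):
  [0, -14, -1, -2, -3, -5, -4]
  [1, 0, 3, 1, 1, -1, 0]
  [-2, -14, 0, -2, -2, -4, -3]
  [-1, -12, 1, 0, -1, -3, -2]
  [0, -14, -1, -2, 0, -5, -4]
  [-13, -25, -12, -13, -13, 0, -14]
  [1, -11, 2, 1, 1, -2, 0]
Answer: A*[3][5] = -3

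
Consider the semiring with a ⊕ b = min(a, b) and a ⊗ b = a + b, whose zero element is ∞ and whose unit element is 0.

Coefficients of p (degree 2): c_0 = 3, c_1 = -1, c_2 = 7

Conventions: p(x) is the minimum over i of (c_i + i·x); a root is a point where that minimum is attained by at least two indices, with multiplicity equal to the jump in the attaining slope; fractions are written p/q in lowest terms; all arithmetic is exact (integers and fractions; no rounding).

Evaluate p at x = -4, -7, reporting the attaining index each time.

p(-4) = min(3+0·(-4)=3, -1+1·(-4)=-5, 7+2·(-4)=-1) = -5 (attained by i=1)
p(-7) = min(3+0·(-7)=3, -1+1·(-7)=-8, 7+2·(-7)=-7) = -8 (attained by i=1)
Answer: p(-4) = -5; p(-7) = -8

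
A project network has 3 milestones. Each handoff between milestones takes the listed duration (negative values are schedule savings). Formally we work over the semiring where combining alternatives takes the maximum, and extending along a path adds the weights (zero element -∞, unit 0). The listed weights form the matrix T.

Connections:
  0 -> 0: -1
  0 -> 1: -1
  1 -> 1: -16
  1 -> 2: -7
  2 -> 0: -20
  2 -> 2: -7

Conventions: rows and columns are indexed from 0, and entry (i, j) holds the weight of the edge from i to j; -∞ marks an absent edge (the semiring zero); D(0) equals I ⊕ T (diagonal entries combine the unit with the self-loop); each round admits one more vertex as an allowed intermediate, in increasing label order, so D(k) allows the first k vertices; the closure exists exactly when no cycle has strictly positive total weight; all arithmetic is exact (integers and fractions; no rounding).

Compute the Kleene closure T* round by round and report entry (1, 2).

D(0):
  [0, -1, -∞]
  [-∞, 0, -7]
  [-20, -∞, 0]
D(1):
  [0, -1, -∞]
  [-∞, 0, -7]
  [-20, -21, 0]
D(2):
  [0, -1, -8]
  [-∞, 0, -7]
  [-20, -21, 0]
D(3):
  [0, -1, -8]
  [-27, 0, -7]
  [-20, -21, 0]
Answer: T*[1][2] = -7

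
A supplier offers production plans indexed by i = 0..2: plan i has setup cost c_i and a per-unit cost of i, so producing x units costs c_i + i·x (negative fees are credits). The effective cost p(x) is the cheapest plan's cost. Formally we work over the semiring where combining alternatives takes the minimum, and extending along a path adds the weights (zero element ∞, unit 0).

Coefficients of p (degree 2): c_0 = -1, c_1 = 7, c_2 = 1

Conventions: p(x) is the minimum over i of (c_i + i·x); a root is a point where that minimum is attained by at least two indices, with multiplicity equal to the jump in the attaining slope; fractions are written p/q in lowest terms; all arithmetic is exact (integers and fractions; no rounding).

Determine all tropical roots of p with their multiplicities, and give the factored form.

hull edge (i=0, c=-1) to (i=2, c=1): slope 1, span 2
Factored form: p(x) = 1 ⊗ (x ⊕ (-1)) ⊗ (x ⊕ (-1))
Answer: roots = -1 (mult 2)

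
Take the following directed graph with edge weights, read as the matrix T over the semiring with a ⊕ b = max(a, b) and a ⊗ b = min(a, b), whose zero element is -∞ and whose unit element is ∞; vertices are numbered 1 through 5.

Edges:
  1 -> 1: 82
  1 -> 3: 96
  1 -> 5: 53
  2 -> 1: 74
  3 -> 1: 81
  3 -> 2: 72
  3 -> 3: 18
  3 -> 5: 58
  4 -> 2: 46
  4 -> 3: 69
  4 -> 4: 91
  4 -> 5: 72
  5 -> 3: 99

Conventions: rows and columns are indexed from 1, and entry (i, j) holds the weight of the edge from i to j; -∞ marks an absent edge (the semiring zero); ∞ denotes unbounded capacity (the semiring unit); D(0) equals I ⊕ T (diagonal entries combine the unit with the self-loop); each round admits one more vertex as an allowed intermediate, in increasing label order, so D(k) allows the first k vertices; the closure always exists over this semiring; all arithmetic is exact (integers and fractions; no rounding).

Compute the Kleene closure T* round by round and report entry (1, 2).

D(0):
  [∞, -∞, 96, -∞, 53]
  [74, ∞, -∞, -∞, -∞]
  [81, 72, ∞, -∞, 58]
  [-∞, 46, 69, ∞, 72]
  [-∞, -∞, 99, -∞, ∞]
D(1):
  [∞, -∞, 96, -∞, 53]
  [74, ∞, 74, -∞, 53]
  [81, 72, ∞, -∞, 58]
  [-∞, 46, 69, ∞, 72]
  [-∞, -∞, 99, -∞, ∞]
D(2):
  [∞, -∞, 96, -∞, 53]
  [74, ∞, 74, -∞, 53]
  [81, 72, ∞, -∞, 58]
  [46, 46, 69, ∞, 72]
  [-∞, -∞, 99, -∞, ∞]
D(3):
  [∞, 72, 96, -∞, 58]
  [74, ∞, 74, -∞, 58]
  [81, 72, ∞, -∞, 58]
  [69, 69, 69, ∞, 72]
  [81, 72, 99, -∞, ∞]
D(4):
  [∞, 72, 96, -∞, 58]
  [74, ∞, 74, -∞, 58]
  [81, 72, ∞, -∞, 58]
  [69, 69, 69, ∞, 72]
  [81, 72, 99, -∞, ∞]
D(5):
  [∞, 72, 96, -∞, 58]
  [74, ∞, 74, -∞, 58]
  [81, 72, ∞, -∞, 58]
  [72, 72, 72, ∞, 72]
  [81, 72, 99, -∞, ∞]
Answer: T*[1][2] = 72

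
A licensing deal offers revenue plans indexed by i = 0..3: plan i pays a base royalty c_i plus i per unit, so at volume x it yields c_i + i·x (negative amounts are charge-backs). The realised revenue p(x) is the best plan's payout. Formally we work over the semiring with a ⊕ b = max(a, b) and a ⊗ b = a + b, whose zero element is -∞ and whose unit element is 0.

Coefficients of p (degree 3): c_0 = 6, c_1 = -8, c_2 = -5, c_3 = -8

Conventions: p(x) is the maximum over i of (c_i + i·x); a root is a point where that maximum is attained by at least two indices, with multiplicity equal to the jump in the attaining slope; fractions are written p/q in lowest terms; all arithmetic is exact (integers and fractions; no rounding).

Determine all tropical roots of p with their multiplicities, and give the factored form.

hull edge (i=0, c=6) to (i=3, c=-8): slope -14/3, span 3
Factored form: p(x) = -8 ⊗ (x ⊕ 14/3) ⊗ (x ⊕ 14/3) ⊗ (x ⊕ 14/3)
Answer: roots = 14/3 (mult 3)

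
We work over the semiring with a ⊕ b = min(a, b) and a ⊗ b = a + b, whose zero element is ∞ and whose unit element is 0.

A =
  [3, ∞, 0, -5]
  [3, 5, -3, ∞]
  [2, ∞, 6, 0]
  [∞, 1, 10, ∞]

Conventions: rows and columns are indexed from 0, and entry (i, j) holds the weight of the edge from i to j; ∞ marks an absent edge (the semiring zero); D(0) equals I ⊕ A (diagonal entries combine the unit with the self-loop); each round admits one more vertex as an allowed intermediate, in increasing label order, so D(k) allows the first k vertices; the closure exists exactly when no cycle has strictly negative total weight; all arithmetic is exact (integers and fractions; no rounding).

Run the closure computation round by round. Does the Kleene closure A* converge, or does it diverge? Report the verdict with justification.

D(0):
  [0, ∞, 0, -5]
  [3, 0, -3, ∞]
  [2, ∞, 0, 0]
  [∞, 1, 10, 0]
D(1):
  [0, ∞, 0, -5]
  [3, 0, -3, -2]
  [2, ∞, 0, -3]
  [∞, 1, 10, 0]
Detection: at round 2, diagonal entry (3, 3) turns strictly negative.
Key observation: the cycle 3->1->0->3 has total weight 1 + 3 + (-5), which is strictly negative.
Answer: DIVERGES — negative cycle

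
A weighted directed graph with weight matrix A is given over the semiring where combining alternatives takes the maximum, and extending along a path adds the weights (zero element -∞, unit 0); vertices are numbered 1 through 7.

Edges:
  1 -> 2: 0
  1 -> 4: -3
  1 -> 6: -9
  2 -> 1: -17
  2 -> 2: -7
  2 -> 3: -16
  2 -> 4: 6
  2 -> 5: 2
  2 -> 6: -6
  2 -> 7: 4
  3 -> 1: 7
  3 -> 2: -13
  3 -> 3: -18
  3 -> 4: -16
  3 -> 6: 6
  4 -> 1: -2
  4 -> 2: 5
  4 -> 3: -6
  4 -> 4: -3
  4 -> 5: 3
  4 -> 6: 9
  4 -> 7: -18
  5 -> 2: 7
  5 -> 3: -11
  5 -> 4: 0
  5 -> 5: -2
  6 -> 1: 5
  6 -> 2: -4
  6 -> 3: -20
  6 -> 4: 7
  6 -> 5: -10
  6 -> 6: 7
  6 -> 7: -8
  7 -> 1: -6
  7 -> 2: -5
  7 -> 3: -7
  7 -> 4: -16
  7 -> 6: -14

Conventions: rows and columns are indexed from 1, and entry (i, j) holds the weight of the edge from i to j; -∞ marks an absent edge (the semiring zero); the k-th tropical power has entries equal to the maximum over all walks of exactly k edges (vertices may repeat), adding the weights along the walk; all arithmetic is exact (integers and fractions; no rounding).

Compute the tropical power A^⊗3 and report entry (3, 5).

A^⊗2:
  [-4, 2, -9, 6, 2, 6, 4]
  [4, 11, 0, 3, 9, 15, -3]
  [11, 7, -14, 13, -4, 13, -2]
  [14, 10, -8, 16, 7, 16, 9]
  [-2, 5, -6, 13, 9, 9, 11]
  [12, 12, 1, 14, 10, 16, 0]
  [0, -6, -21, 1, -3, -1, -1]
A^⊗3:
  [11, 11, 0, 13, 9, 15, 6]
  [20, 16, -2, 22, 13, 22, 15]
  [18, 18, 7, 20, 16, 22, 11]
  [21, 21, 10, 23, 19, 25, 14]
  [14, 18, 7, 16, 16, 22, 9]
  [21, 19, 8, 23, 17, 23, 16]
  [4, 6, -5, 6, 4, 10, -2]
Key observation: the optimum is the walk 3->6->4->5, with weight 6 + 7 + 3 = 16.
Optimal value attained by: walk 3->6->4->5.
Answer: (A^⊗3)[3][5] = 16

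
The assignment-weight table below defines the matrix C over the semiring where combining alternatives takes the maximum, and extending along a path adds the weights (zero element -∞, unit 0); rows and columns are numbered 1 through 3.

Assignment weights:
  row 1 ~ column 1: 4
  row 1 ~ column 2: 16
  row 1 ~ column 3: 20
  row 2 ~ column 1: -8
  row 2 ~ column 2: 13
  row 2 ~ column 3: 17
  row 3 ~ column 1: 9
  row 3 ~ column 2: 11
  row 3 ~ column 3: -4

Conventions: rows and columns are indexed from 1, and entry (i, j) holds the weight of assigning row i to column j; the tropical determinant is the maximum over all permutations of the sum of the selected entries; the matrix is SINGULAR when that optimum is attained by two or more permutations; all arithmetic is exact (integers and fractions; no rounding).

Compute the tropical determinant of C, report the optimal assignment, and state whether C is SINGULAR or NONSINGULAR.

σ = (1, 2, 3): 4 + 13 + (-4) = 13
σ = (1, 3, 2): 4 + 17 + 11 = 32
σ = (2, 1, 3): 16 + (-8) + (-4) = 4
σ = (2, 3, 1): 16 + 17 + 9 = 42
σ = (3, 1, 2): 20 + (-8) + 11 = 23
σ = (3, 2, 1): 20 + 13 + 9 = 42
Optimal value attained by: σ = (2, 3, 1).
Answer: det⊕(C) = 42; verdict: SINGULAR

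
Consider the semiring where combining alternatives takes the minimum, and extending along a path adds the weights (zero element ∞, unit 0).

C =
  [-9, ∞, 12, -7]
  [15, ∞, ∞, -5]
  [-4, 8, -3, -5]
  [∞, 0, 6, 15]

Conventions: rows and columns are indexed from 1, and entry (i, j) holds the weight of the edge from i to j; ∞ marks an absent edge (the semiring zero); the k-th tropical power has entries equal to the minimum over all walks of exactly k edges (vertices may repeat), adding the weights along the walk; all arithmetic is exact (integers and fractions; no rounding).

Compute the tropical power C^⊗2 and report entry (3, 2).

C^⊗2:
  [-18, -7, -1, -16]
  [6, -5, 1, 8]
  [-13, -5, -6, -11]
  [2, 14, 3, -5]
Key observation: the optimum is the walk 3->4->2, with weight (-5) + 0 = -5.
Optimal value attained by: walk 3->4->2.
Answer: (C^⊗2)[3][2] = -5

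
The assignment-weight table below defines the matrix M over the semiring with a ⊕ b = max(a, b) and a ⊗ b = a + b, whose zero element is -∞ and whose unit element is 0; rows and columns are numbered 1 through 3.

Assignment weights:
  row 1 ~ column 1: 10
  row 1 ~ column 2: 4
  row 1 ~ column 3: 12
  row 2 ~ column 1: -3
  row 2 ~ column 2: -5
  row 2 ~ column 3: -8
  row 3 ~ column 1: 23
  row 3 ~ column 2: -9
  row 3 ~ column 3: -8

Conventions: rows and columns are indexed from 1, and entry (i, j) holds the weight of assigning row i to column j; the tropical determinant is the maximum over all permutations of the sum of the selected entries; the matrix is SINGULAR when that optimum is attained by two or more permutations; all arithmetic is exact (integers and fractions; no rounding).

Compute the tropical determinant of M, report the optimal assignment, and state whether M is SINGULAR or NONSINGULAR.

σ = (1, 2, 3): 10 + (-5) + (-8) = -3
σ = (1, 3, 2): 10 + (-8) + (-9) = -7
σ = (2, 1, 3): 4 + (-3) + (-8) = -7
σ = (2, 3, 1): 4 + (-8) + 23 = 19
σ = (3, 1, 2): 12 + (-3) + (-9) = 0
σ = (3, 2, 1): 12 + (-5) + 23 = 30
Optimal value attained by: σ = (3, 2, 1).
Answer: det⊕(M) = 30; verdict: NONSINGULAR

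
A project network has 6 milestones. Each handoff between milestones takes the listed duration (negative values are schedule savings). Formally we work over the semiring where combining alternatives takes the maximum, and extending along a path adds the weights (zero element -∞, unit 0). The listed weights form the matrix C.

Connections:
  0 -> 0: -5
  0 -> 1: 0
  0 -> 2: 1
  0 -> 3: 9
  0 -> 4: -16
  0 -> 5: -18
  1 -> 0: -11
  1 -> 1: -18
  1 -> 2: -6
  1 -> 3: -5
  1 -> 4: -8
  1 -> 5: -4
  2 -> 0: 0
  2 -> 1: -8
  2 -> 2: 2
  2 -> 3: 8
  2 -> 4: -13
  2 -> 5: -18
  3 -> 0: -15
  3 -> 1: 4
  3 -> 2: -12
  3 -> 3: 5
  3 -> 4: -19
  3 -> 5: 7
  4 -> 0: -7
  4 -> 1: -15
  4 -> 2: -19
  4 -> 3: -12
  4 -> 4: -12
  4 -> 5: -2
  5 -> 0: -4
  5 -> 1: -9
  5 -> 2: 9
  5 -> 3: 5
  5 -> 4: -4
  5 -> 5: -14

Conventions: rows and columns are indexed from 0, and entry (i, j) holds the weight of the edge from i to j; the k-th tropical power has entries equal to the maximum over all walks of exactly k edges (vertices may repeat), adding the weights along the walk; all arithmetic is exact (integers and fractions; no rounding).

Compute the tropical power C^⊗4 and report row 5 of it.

C^⊗2:
  [1, 13, 3, 14, -8, 16]
  [-6, -1, 5, 2, -8, 2]
  [2, 12, 4, 13, -11, 15]
  [3, 9, 16, 12, 3, 12]
  [-6, -7, 7, 3, -6, -5]
  [9, 9, 11, 17, -4, 12]
C^⊗3:
  [12, 18, 25, 21, 12, 21]
  [5, 6, 11, 13, -2, 9]
  [11, 17, 24, 20, 11, 20]
  [16, 16, 21, 24, 8, 19]
  [7, 7, 9, 15, -6, 10]
  [11, 21, 21, 22, 8, 24]
C^⊗4:
  [25, 25, 30, 33, 17, 28]
  [11, 17, 18, 19, 5, 20]
  [24, 24, 29, 32, 16, 27]
  [21, 28, 28, 29, 15, 31]
  [9, 19, 19, 20, 6, 22]
  [21, 26, 33, 29, 20, 29]
Answer: row 5 of C^⊗4 = [21, 26, 33, 29, 20, 29]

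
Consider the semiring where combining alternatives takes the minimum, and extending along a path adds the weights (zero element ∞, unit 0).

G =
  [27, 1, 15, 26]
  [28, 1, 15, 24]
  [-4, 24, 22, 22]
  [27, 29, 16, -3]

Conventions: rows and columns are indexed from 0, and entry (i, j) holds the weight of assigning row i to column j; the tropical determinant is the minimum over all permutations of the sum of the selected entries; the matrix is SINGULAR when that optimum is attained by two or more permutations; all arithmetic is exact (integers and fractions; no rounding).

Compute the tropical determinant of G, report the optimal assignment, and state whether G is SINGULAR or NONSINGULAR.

σ = (0, 1, 2, 3): 27 + 1 + 22 + (-3) = 47
σ = (0, 1, 3, 2): 27 + 1 + 22 + 16 = 66
σ = (0, 2, 1, 3): 27 + 15 + 24 + (-3) = 63
σ = (0, 2, 3, 1): 27 + 15 + 22 + 29 = 93
σ = (0, 3, 1, 2): 27 + 24 + 24 + 16 = 91
σ = (0, 3, 2, 1): 27 + 24 + 22 + 29 = 102
σ = (1, 0, 2, 3): 1 + 28 + 22 + (-3) = 48
σ = (1, 0, 3, 2): 1 + 28 + 22 + 16 = 67
σ = (1, 2, 0, 3): 1 + 15 + (-4) + (-3) = 9
σ = (1, 2, 3, 0): 1 + 15 + 22 + 27 = 65
σ = (1, 3, 0, 2): 1 + 24 + (-4) + 16 = 37
σ = (1, 3, 2, 0): 1 + 24 + 22 + 27 = 74
σ = (2, 0, 1, 3): 15 + 28 + 24 + (-3) = 64
σ = (2, 0, 3, 1): 15 + 28 + 22 + 29 = 94
σ = (2, 1, 0, 3): 15 + 1 + (-4) + (-3) = 9
σ = (2, 1, 3, 0): 15 + 1 + 22 + 27 = 65
σ = (2, 3, 0, 1): 15 + 24 + (-4) + 29 = 64
σ = (2, 3, 1, 0): 15 + 24 + 24 + 27 = 90
σ = (3, 0, 1, 2): 26 + 28 + 24 + 16 = 94
σ = (3, 0, 2, 1): 26 + 28 + 22 + 29 = 105
σ = (3, 1, 0, 2): 26 + 1 + (-4) + 16 = 39
σ = (3, 1, 2, 0): 26 + 1 + 22 + 27 = 76
σ = (3, 2, 0, 1): 26 + 15 + (-4) + 29 = 66
σ = (3, 2, 1, 0): 26 + 15 + 24 + 27 = 92
Optimal value attained by: σ = (1, 2, 0, 3).
Answer: det⊕(G) = 9; verdict: SINGULAR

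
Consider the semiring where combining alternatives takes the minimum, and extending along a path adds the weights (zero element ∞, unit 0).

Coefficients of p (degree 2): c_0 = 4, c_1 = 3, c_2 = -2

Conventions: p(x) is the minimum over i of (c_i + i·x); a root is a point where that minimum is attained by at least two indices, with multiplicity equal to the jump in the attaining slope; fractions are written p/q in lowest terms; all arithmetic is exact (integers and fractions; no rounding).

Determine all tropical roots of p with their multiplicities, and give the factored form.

hull edge (i=0, c=4) to (i=2, c=-2): slope -3, span 2
Factored form: p(x) = -2 ⊗ (x ⊕ 3) ⊗ (x ⊕ 3)
Answer: roots = 3 (mult 2)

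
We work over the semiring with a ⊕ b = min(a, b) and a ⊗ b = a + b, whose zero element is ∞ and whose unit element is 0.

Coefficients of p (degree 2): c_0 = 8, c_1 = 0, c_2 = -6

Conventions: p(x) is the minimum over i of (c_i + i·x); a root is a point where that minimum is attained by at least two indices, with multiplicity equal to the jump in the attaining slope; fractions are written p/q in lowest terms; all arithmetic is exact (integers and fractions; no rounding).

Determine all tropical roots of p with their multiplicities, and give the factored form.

hull edge (i=0, c=8) to (i=1, c=0): slope -8, span 1
hull edge (i=1, c=0) to (i=2, c=-6): slope -6, span 1
Factored form: p(x) = -6 ⊗ (x ⊕ 6) ⊗ (x ⊕ 8)
Answer: roots = 6 (mult 1), 8 (mult 1)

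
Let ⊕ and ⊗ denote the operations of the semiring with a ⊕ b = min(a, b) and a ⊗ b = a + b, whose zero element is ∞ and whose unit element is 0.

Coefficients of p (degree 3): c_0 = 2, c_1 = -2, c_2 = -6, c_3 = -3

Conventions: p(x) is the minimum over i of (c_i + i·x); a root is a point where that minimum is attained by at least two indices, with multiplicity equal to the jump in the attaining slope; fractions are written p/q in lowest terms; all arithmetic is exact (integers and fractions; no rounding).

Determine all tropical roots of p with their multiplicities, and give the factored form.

hull edge (i=0, c=2) to (i=2, c=-6): slope -4, span 2
hull edge (i=2, c=-6) to (i=3, c=-3): slope 3, span 1
Factored form: p(x) = -3 ⊗ (x ⊕ (-3)) ⊗ (x ⊕ 4) ⊗ (x ⊕ 4)
Answer: roots = -3 (mult 1), 4 (mult 2)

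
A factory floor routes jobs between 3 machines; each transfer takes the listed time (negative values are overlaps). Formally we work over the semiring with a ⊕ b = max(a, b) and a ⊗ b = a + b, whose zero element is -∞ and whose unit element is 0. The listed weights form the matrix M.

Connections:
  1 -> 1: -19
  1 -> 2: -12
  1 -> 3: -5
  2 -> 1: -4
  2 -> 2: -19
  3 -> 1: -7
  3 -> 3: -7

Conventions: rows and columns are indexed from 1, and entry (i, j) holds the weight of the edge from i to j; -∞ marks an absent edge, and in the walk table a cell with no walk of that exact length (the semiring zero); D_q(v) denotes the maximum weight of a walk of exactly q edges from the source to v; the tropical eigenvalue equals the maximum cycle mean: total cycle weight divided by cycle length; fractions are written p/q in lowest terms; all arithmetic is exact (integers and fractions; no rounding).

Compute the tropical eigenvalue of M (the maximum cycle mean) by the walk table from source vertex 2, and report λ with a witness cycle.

q=0: [-∞, 0, -∞]
q=1: [-4, -19, -∞]
q=2: [-23, -16, -9]
q=3: [-16, -35, -16]
Optimal cycle mean attained by: cycle 1->3->1, total (-5) + (-7), length 2.
Answer: λ = -6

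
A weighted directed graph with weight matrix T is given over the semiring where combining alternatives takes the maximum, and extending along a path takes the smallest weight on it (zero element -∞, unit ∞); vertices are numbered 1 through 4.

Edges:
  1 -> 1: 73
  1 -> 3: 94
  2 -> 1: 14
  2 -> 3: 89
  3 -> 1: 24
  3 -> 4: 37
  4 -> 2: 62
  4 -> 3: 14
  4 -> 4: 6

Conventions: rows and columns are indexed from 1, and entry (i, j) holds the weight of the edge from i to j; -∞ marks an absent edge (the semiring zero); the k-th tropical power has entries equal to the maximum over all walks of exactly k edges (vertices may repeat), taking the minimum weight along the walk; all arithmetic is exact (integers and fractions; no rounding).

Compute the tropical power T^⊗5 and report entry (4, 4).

T^⊗2:
  [73, -∞, 73, 37]
  [24, -∞, 14, 37]
  [24, 37, 24, 6]
  [14, 6, 62, 14]
T^⊗3:
  [73, 37, 73, 37]
  [24, 37, 24, 14]
  [24, 6, 37, 24]
  [24, 14, 14, 37]
T^⊗4:
  [73, 37, 73, 37]
  [24, 14, 37, 24]
  [24, 24, 24, 37]
  [24, 37, 24, 14]
T^⊗5:
  [73, 37, 73, 37]
  [24, 24, 24, 37]
  [24, 37, 24, 24]
  [24, 14, 37, 24]
Key observation: the optimum is the walk 4->2->3->1->3->4, with weight 62 min 89 min 24 min 94 min 37 = 24.
Optimal value attained by: walk 4->2->3->1->3->4.
Answer: (T^⊗5)[4][4] = 24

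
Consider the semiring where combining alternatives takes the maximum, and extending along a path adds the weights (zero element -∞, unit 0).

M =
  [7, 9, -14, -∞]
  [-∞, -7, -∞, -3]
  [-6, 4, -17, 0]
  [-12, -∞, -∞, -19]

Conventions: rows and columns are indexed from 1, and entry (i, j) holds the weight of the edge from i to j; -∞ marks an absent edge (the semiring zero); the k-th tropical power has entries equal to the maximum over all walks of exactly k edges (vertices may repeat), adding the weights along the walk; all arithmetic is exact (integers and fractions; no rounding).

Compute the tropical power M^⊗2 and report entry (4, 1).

M^⊗2:
  [14, 16, -7, 6]
  [-15, -14, -∞, -10]
  [1, 3, -20, 1]
  [-5, -3, -26, -38]
Key observation: the optimum is the walk 4->1->1, with weight (-12) + 7 = -5.
Optimal value attained by: walk 4->1->1.
Answer: (M^⊗2)[4][1] = -5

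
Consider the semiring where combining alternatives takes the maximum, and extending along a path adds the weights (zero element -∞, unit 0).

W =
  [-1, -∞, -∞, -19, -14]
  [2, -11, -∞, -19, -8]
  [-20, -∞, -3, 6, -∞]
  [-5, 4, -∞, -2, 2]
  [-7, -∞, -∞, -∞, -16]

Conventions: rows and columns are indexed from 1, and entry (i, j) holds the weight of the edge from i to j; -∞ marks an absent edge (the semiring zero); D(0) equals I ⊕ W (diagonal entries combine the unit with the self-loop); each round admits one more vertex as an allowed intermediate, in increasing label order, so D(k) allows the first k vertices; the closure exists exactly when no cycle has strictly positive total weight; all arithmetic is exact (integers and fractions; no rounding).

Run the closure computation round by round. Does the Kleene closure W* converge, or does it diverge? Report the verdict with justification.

D(0):
  [0, -∞, -∞, -19, -14]
  [2, 0, -∞, -19, -8]
  [-20, -∞, 0, 6, -∞]
  [-5, 4, -∞, 0, 2]
  [-7, -∞, -∞, -∞, 0]
D(1):
  [0, -∞, -∞, -19, -14]
  [2, 0, -∞, -17, -8]
  [-20, -∞, 0, 6, -34]
  [-5, 4, -∞, 0, 2]
  [-7, -∞, -∞, -26, 0]
D(2):
  [0, -∞, -∞, -19, -14]
  [2, 0, -∞, -17, -8]
  [-20, -∞, 0, 6, -34]
  [6, 4, -∞, 0, 2]
  [-7, -∞, -∞, -26, 0]
D(3):
  [0, -∞, -∞, -19, -14]
  [2, 0, -∞, -17, -8]
  [-20, -∞, 0, 6, -34]
  [6, 4, -∞, 0, 2]
  [-7, -∞, -∞, -26, 0]
D(4):
  [0, -15, -∞, -19, -14]
  [2, 0, -∞, -17, -8]
  [12, 10, 0, 6, 8]
  [6, 4, -∞, 0, 2]
  [-7, -22, -∞, -26, 0]
D(5):
  [0, -15, -∞, -19, -14]
  [2, 0, -∞, -17, -8]
  [12, 10, 0, 6, 8]
  [6, 4, -∞, 0, 2]
  [-7, -22, -∞, -26, 0]
Key observation: every diagonal entry stays at the unit through all rounds, so no improving cycle exists.
Answer: CONVERGES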